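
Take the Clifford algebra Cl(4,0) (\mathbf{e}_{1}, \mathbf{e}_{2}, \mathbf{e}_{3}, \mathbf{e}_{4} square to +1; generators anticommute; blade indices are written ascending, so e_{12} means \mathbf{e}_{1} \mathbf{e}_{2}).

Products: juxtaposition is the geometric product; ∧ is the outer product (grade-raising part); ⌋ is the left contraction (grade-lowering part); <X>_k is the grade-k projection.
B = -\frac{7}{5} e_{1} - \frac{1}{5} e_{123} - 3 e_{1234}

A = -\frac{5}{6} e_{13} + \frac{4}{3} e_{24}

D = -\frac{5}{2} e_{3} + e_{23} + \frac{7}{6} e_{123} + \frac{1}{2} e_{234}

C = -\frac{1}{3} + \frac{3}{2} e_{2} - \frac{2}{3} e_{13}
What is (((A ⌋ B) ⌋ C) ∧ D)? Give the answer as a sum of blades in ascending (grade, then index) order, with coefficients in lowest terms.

step 1: \frac{1}{6} e_{2} - 4 e_{13} + \frac{5}{2} e_{24}
step 2: -\frac{29}{12}
step 3: \frac{145}{24} e_{3} - \frac{29}{12} e_{23} - \frac{203}{72} e_{123} - \frac{29}{24} e_{234}
Answer: \frac{145}{24} e_{3} - \frac{29}{12} e_{23} - \frac{203}{72} e_{123} - \frac{29}{24} e_{234}


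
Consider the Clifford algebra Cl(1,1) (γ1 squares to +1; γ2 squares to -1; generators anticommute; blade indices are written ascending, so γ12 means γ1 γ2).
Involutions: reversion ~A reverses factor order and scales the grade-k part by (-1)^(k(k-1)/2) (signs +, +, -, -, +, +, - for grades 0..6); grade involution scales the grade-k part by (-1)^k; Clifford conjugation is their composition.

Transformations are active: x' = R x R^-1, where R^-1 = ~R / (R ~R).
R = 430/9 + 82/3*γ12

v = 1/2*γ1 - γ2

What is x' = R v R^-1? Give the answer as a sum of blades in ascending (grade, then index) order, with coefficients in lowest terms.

~R = 430/9 - 82/3*γ12, and R ~R = 124384/81, so R^-1 = ~R / (124384/81).
R v = 461/9*γ1 - 553/9*γ2
Answer: 83567/31096*γ1 - 87799/31096*γ2


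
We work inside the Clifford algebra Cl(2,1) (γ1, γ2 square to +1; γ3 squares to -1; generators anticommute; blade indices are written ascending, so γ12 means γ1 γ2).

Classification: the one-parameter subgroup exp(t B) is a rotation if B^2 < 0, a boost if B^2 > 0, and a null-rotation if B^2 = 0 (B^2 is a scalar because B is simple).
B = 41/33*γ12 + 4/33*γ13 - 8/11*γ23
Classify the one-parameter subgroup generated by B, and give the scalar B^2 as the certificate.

B^2 term by term: the squares give (41/33)^2*(γ12)^2 + (4/33)^2*(γ13)^2 + (-8/11)^2*(γ23)^2 = 1681/1089*(-1) + 16/1089*(+1) + 64/121*(+1) = -1 (each basis 2-blade squares to minus the product of its generators' squares); cross terms between blades sharing an index anticommute and cancel. So B^2 = -1.
Answer: rotation, certificate B^2 = -1. No conjugation can change B^2 = -1; the sign gives the class.


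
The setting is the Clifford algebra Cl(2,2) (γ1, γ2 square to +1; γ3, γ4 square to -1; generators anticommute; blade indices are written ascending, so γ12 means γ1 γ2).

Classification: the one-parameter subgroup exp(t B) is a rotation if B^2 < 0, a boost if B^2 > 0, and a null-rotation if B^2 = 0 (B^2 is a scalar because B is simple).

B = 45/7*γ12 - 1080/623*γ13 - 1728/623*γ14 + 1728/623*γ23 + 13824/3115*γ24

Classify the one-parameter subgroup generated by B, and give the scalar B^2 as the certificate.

B^2 term by term: the squares give (45/7)^2*(γ12)^2 + (-1080/623)^2*(γ13)^2 + (-1728/623)^2*(γ14)^2 + (1728/623)^2*(γ23)^2 + (13824/3115)^2*(γ24)^2 = 2025/49*(-1) + 1166400/388129*(+1) + 2985984/388129*(+1) + 2985984/388129*(+1) + 191102976/9703225*(+1) = -81/25 (each basis 2-blade squares to minus the product of its generators' squares); cross terms between blades sharing an index anticommute and cancel; the commuting (index-disjoint) pairs give grade-4 terms 2*c*c'*(blade product), which cancel blade by blade — γ1234: 5971968/388129 - 5971968/388129 = 0 — confirming B is simple. So B^2 = -81/25.
Answer: rotation, certificate B^2 = -81/25. Why this suffices: the scalar -81/25 survives any versor conjugation, so its sign alone determines the class however B is presented.


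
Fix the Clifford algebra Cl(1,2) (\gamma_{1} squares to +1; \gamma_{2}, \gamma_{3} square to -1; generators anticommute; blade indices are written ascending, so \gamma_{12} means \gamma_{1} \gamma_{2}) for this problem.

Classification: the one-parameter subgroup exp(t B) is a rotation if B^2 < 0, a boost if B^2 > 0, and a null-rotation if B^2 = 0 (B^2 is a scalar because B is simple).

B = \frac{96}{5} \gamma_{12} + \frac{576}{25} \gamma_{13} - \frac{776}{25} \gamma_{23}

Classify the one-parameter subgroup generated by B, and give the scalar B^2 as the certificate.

B^2 term by term: the squares give (\frac{96}{5})^2*(\gamma_{12})^2 + (\frac{576}{25})^2*(\gamma_{13})^2 + (-\frac{776}{25})^2*(\gamma_{23})^2 = \frac{9216}{25}*(+1) + \frac{331776}{625}*(+1) + \frac{602176}{625}*(-1) = -64 (each basis 2-blade squares to minus the product of its generators' squares); cross terms between blades sharing an index anticommute and cancel. So B^2 = -64.
Answer: rotation, certificate B^2 = -64. Certificate logic: -64 is a conjugation-invariant scalar, so its sign fixes rotation versus boost versus null-rotation outright.


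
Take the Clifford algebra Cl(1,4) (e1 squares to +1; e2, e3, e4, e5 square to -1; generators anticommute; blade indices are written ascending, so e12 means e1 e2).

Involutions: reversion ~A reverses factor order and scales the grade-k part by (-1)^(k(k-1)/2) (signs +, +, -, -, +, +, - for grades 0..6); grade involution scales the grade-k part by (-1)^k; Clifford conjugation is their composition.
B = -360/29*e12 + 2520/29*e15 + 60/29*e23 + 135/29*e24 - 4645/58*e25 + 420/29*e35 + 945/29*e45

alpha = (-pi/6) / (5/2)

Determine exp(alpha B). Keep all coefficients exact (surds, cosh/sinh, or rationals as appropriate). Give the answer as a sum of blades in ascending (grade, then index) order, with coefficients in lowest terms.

B^2 term by term: the squares give (-360/29)^2*(e12)^2 + (2520/29)^2*(e15)^2 + (60/29)^2*(e23)^2 + (135/29)^2*(e24)^2 + (-4645/58)^2*(e25)^2 + (420/29)^2*(e35)^2 + (945/29)^2*(e45)^2 = 129600/841*(+1) + 6350400/841*(+1) + 3600/841*(-1) + 18225/841*(-1) + 21576025/3364*(-1) + 176400/841*(-1) + 893025/841*(-1) = -25/4 (each basis 2-blade squares to minus the product of its generators' squares); cross terms between blades sharing an index anticommute and cancel; the commuting (index-disjoint) pairs give grade-4 terms 2*c*c'*(blade product), which cancel blade by blade — e1235: -302400/841 + 302400/841 = 0; e1245: -680400/841 + 680400/841 = 0; e2345: 113400/841 - 113400/841 = 0 — confirming B is simple. So B^2 = -25/4.
B^2 = -25/4 — since the square is negative, the closed form is circular: l = 5/2, alpha*l = -pi/6, so exp(alpha B) = cos(-pi/6) + (sin(-pi/6)/(5/2))*B = sqrt(3)/2 + (-1/5)*B.
Answer: sqrt(3)/2 + 72/29*e12 - 504/29*e15 - 12/29*e23 - 27/29*e24 + 929/58*e25 - 84/29*e35 - 189/29*e45


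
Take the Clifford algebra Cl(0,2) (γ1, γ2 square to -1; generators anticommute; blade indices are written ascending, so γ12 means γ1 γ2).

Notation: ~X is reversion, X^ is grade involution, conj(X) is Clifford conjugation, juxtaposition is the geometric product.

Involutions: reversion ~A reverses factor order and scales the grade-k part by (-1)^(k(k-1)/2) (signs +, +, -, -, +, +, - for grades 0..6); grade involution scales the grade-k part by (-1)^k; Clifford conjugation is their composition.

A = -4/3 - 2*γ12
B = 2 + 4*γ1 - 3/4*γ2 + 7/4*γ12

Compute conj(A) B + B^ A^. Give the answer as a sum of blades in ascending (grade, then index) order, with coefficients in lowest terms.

first term: -37/6 - 23/6*γ1 + 9*γ2 + 5/3*γ12
second term: 5/6 + 23/6*γ1 - 9*γ2 - 19/3*γ12
Answer: -16/3 - 14/3*γ12


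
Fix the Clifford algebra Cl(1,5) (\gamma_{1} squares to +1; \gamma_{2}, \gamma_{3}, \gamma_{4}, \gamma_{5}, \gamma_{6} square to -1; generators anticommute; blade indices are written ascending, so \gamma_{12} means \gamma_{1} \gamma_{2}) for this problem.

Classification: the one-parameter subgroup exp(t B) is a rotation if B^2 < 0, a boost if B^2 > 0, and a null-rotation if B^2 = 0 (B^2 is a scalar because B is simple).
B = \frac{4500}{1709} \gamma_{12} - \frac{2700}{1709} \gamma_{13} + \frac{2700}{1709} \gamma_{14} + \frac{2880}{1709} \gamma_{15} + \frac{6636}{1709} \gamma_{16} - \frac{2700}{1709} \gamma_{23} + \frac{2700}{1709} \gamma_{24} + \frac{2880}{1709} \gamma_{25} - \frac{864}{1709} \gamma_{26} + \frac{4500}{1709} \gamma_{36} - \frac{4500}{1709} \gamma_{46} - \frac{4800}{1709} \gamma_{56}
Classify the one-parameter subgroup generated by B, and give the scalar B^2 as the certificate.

B^2 term by term: the squares give (\frac{4500}{1709})^2*(\gamma_{12})^2 + (-\frac{2700}{1709})^2*(\gamma_{13})^2 + (\frac{2700}{1709})^2*(\gamma_{14})^2 + (\frac{2880}{1709})^2*(\gamma_{15})^2 + (\frac{6636}{1709})^2*(\gamma_{16})^2 + (-\frac{2700}{1709})^2*(\gamma_{23})^2 + (\frac{2700}{1709})^2*(\gamma_{24})^2 + (\frac{2880}{1709})^2*(\gamma_{25})^2 + (-\frac{864}{1709})^2*(\gamma_{26})^2 + (\frac{4500}{1709})^2*(\gamma_{36})^2 + (-\frac{4500}{1709})^2*(\gamma_{46})^2 + (-\frac{4800}{1709})^2*(\gamma_{56})^2 = \frac{20250000}{2920681}*(+1) + \frac{7290000}{2920681}*(+1) + \frac{7290000}{2920681}*(+1) + \frac{8294400}{2920681}*(+1) + \frac{44036496}{2920681}*(+1) + \frac{7290000}{2920681}*(-1) + \frac{7290000}{2920681}*(-1) + \frac{8294400}{2920681}*(-1) + \frac{746496}{2920681}*(-1) + \frac{20250000}{2920681}*(-1) + \frac{20250000}{2920681}*(-1) + \frac{23040000}{2920681}*(-1) = 0 (each basis 2-blade squares to minus the product of its generators' squares); cross terms between blades sharing an index anticommute and cancel; the commuting (index-disjoint) pairs give grade-4 terms 2*c*c'*(blade product), which cancel blade by blade — \gamma_{1234}: \frac{14580000}{2920681} - \frac{14580000}{2920681} = 0; \gamma_{1235}: \frac{15552000}{2920681} - \frac{15552000}{2920681} = 0; \gamma_{1236}: \frac{40500000}{2920681} - \frac{4665600}{2920681} - \frac{35834400}{2920681} = 0; \gamma_{1245}: -\frac{15552000}{2920681} + \frac{15552000}{2920681} = 0; \gamma_{1246}: -\frac{40500000}{2920681} + \frac{4665600}{2920681} + \frac{35834400}{2920681} = 0; \gamma_{1256}: -\frac{43200000}{2920681} + \frac{4976640}{2920681} + \frac{38223360}{2920681} = 0; \gamma_{1346}: \frac{24300000}{2920681} - \frac{24300000}{2920681} = 0; \gamma_{1356}: \frac{25920000}{2920681} - \frac{25920000}{2920681} = 0; \gamma_{1456}: -\frac{25920000}{2920681} + \frac{25920000}{2920681} = 0; \gamma_{2346}: \frac{24300000}{2920681} - \frac{24300000}{2920681} = 0; \gamma_{2356}: \frac{25920000}{2920681} - \frac{25920000}{2920681} = 0; \gamma_{2456}: -\frac{25920000}{2920681} + \frac{25920000}{2920681} = 0 — confirming B is simple. So B^2 = 0.
Answer: null-rotation, certificate B^2 = 0. No conjugation can change B^2 = 0; the sign gives the class.


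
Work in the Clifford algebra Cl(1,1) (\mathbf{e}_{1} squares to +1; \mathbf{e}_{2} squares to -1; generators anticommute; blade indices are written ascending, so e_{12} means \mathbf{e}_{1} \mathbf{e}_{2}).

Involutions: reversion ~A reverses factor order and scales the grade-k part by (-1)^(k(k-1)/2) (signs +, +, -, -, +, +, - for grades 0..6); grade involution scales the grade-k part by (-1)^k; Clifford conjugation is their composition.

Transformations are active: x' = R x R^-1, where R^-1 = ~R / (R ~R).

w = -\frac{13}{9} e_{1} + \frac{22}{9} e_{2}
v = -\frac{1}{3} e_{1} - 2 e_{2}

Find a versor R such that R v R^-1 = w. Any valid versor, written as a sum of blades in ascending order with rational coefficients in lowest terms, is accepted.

A norm check does it: q(v) = q(w) = -\frac{35}{9}, hence R = v + w = -\frac{16}{9} e_{1} + \frac{4}{9} e_{2} realises the map — parallel part kept, (v - w)/2 negated, v carried to w.
Answer: -\frac{16}{9} e_{1} + \frac{4}{9} e_{2}


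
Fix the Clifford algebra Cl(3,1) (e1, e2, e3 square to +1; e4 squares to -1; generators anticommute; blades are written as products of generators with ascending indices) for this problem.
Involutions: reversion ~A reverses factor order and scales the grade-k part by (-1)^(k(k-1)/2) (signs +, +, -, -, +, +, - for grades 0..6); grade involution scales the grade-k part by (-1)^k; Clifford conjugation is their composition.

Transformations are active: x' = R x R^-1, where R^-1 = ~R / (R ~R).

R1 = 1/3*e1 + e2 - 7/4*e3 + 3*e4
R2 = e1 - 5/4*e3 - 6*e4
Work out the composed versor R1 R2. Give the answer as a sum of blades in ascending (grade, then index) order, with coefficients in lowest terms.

Distribute over the terms of R2 (each basis-blade product reordered to ascending indices, repeated generators contracted through their squares):
R1 (e1) = 1/3 - e1 e2 + 7/4*e1 e3 - 3*e1 e4
R1 (-5/4*e3) = 35/16 - 5/12*e1 e3 - 5/4*e2 e3 + 15/4*e3 e4
R1 (-6*e4) = 18 - 2*e1 e4 - 6*e2 e4 + 21/2*e3 e4
Summing the partial products and collecting blades:
Answer: 985/48 - e1 e2 + 4/3*e1 e3 - 5*e1 e4 - 5/4*e2 e3 - 6*e2 e4 + 57/4*e3 e4


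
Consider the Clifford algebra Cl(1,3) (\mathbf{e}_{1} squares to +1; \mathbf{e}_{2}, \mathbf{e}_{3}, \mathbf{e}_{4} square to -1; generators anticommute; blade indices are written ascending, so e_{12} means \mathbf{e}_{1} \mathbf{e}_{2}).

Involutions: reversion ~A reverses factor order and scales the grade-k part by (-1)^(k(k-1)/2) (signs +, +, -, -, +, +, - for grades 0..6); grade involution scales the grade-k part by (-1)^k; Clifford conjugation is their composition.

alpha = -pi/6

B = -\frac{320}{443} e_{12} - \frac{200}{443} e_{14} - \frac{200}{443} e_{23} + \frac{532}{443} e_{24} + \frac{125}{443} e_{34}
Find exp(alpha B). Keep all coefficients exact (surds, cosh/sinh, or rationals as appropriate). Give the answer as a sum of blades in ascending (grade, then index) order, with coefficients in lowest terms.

B^2 term by term: the squares give (-\frac{320}{443})^2*(e_{12})^2 + (-\frac{200}{443})^2*(e_{14})^2 + (-\frac{200}{443})^2*(e_{23})^2 + (\frac{532}{443})^2*(e_{24})^2 + (\frac{125}{443})^2*(e_{34})^2 = \frac{102400}{196249}*(+1) + \frac{40000}{196249}*(+1) + \frac{40000}{196249}*(-1) + \frac{283024}{196249}*(-1) + \frac{15625}{196249}*(-1) = -1 (each basis 2-blade squares to minus the product of its generators' squares); cross terms between blades sharing an index anticommute and cancel; the commuting (index-disjoint) pairs give grade-4 terms 2*c*c'*(blade product), which cancel blade by blade — e_{1234}: -\frac{80000}{196249} + \frac{80000}{196249} = 0 — confirming B is simple. So B^2 = -1.
B^2 = -1 — since the square is negative, the closed form is circular: l = 1, alpha*l = - \frac{\pi}{6}, so exp(alpha B) = cos(- \frac{\pi}{6}) + (sin(- \frac{\pi}{6})/1)*B = \frac{\sqrt{3}}{2} + (- \frac{1}{2})*B.
Answer: \frac{\sqrt{3}}{2} + \frac{160}{443} e_{12} + \frac{100}{443} e_{14} + \frac{100}{443} e_{23} - \frac{266}{443} e_{24} - \frac{125}{886} e_{34}


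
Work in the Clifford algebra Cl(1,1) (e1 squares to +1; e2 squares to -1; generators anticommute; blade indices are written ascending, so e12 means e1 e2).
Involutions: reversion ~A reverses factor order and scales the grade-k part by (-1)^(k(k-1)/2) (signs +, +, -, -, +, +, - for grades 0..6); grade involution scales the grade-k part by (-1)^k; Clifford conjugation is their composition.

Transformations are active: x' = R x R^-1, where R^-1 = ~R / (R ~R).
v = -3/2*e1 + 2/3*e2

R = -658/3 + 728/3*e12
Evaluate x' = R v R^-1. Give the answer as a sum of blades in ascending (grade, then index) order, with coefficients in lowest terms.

~R = -658/3 - 728/3*e12, and R ~R = -10780, so R^-1 = ~R / (-10780).
R v = 1505/9*e1 + 1960/9*e2
Answer: 4933/594*e1 + 2434/297*e2


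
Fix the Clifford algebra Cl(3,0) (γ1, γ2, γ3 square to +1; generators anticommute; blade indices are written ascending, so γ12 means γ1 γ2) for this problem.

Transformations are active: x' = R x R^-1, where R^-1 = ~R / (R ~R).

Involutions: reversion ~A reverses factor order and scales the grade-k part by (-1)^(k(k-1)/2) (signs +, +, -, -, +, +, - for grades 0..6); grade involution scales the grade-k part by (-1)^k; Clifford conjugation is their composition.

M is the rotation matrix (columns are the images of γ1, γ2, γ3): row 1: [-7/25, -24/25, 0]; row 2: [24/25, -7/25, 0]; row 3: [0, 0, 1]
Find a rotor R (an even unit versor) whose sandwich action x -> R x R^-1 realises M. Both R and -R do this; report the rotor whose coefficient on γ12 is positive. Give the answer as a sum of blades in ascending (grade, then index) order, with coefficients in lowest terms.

Method: write R = a + b12*γ12 + b13*γ13 + b23*γ23 with a^2 + b12^2 + b13^2 + b23^2 = 1 (so R^-1 = ~R). Expanding the columns R e_j ~R gives tr M = 4a^2 - 1 and, from the antisymmetric part, M21 - M12 = -4a*b12, M13 - M31 = 4a*b13, M32 - M23 = -4a*b23.
Here tr M = 11/25, so a^2 = (1 + tr M)/4 = 9/25 and a = ±3/5. Taking a = 3/5: M21 - M12 = 48/25, M13 - M31 = 0, M32 - M23 = 0, giving b12 = -4/5, b13 = 0, b23 = 0, i.e. R = 3/5 - 4/5*γ12.
Its γ12 coefficient is negative, so report the other preimage -R.
Answer: -3/5 + 4/5*γ12. Recall the cover is two-to-one: with M of trace 11/25, both preimages act alike, and the stated γ12 sign chooses the sheet.


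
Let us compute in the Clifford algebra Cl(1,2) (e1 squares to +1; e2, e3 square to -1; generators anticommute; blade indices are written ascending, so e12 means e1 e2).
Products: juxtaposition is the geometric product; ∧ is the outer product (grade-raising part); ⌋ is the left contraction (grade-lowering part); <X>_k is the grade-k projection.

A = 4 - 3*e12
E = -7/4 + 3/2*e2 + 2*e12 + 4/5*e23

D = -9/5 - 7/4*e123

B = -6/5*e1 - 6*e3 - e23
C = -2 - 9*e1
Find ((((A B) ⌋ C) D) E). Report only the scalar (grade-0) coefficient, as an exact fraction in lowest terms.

step 1: -24/5*e1 - 18/5*e2 - 24*e3 - 3*e13 - 4*e23 + 18*e123
step 2: 216/5
step 3: -1944/25 - 378/5*e123
step 4: 3402/25 + 1512/25*e1 - 2916/25*e2 - 756/5*e3 - 3888/25*e12 - 567/5*e13 - 7776/125*e23 + 1323/10*e123
Answer: 3402/25


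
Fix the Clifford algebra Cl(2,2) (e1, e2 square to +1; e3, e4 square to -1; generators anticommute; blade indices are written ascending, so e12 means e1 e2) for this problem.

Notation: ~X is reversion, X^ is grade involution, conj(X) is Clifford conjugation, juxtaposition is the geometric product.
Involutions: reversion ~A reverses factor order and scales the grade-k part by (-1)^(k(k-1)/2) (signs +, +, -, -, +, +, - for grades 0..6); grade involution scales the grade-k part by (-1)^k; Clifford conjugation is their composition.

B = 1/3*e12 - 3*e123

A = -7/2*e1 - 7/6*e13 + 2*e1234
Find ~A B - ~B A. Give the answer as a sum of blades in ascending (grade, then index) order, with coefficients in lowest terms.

first term: 7/3*e2 + 6*e4 + 98/9*e23 - 2/3*e34
second term: 7/3*e2 + 6*e4 - 98/9*e23 + 2/3*e34
Answer: 196/9*e23 - 4/3*e34


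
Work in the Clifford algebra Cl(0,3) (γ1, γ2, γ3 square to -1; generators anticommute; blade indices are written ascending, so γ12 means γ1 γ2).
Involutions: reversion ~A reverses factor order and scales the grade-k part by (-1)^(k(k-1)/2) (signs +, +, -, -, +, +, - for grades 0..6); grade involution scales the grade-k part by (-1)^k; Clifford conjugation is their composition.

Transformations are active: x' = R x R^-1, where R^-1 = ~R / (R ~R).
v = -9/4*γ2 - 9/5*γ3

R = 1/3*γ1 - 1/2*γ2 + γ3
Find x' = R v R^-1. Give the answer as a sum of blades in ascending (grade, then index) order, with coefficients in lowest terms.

~R = 1/3*γ1 - 1/2*γ2 + γ3, and R ~R = -49/36, so R^-1 = ~R / (-49/36).
R v = 27/40 - 3/4*γ12 - 3/5*γ13 + 63/20*γ23
Answer: -81/245*γ1 + 2691/980*γ2 + 198/245*γ3


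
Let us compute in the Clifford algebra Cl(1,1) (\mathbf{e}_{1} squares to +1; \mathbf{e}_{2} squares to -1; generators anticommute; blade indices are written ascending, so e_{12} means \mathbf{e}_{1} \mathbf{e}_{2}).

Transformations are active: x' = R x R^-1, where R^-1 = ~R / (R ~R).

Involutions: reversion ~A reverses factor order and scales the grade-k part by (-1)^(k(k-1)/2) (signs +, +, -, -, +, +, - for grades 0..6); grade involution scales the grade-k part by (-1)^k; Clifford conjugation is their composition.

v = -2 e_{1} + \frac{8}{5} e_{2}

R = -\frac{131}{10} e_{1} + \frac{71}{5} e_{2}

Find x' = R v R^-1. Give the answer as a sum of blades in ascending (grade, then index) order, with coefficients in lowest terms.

~R = -\frac{131}{10} e_{1} + \frac{71}{5} e_{2}, and R ~R = -\frac{3003}{100}, so R^-1 = ~R / (-\frac{3003}{100}).
R v = \frac{87}{25} + \frac{186}{25} e_{12}
Answer: \frac{25206}{5005} e_{1} - \frac{4896}{1001} e_{2}


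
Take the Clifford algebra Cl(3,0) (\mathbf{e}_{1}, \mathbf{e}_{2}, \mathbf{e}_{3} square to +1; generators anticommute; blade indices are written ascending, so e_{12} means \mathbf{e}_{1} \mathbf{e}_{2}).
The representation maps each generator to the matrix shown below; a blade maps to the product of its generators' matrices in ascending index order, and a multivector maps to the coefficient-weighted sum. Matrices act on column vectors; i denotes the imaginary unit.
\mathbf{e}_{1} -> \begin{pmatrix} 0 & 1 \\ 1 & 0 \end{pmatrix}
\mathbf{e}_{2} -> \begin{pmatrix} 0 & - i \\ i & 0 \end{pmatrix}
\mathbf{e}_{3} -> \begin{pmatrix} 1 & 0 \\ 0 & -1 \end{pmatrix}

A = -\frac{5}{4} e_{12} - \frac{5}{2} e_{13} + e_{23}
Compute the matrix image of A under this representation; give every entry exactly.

Bivector images (products of the table entries): rho(e_{12}) = rho(\mathbf{e}_{1})rho(\mathbf{e}_{2}) = \begin{pmatrix} i & 0 \\ 0 & - i \end{pmatrix}; rho(e_{13}) = rho(\mathbf{e}_{1})rho(\mathbf{e}_{3}) = \begin{pmatrix} 0 & -1 \\ 1 & 0 \end{pmatrix}; rho(e_{23}) = rho(\mathbf{e}_{2})rho(\mathbf{e}_{3}) = \begin{pmatrix} 0 & i \\ i & 0 \end{pmatrix}.
M = (-\frac{5}{4})*rho(e_{12}) + (-\frac{5}{2})*rho(e_{13}) + (1)*rho(e_{23}), summed entrywise:
Answer: \begin{pmatrix} - \frac{5 i}{4} & \frac{5}{2} + i \\ - \frac{5}{2} + i & \frac{5 i}{4} \end{pmatrix}


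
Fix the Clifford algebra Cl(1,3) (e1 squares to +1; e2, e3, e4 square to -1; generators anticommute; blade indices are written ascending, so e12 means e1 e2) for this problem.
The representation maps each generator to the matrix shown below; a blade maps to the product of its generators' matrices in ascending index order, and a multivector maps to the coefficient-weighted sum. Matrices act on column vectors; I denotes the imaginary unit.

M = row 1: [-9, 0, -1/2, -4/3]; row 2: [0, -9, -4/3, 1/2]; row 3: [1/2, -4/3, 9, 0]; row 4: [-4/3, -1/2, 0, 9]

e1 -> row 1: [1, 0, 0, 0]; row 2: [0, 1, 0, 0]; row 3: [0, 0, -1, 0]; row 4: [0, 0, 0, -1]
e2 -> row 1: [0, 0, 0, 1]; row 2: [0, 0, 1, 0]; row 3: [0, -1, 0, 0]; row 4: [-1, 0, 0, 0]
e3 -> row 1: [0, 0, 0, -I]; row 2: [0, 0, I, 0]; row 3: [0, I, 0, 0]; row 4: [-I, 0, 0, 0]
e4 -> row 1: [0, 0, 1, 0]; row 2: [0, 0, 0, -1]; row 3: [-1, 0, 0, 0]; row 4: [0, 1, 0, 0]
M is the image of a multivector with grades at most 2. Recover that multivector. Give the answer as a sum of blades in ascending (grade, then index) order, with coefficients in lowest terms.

Method: the blade images are trace-orthogonal — tr(rho(e_A) rho(e_B)^-1) = 4 if A = B and 0 otherwise — and rho(e_A)^-1 = (e_A)^2 * rho(e_A) with (e_A)^2 = +1 or -1, so the coefficient of e_A in the preimage is (e_A)^2 * tr(M rho(e_A))/4.
Nonzero projections over blades of grade <= 2: e1: (e1)^2 = +1, tr(M rho(e1)) = -36, coefficient -9; e4: (e4)^2 = -1, tr(M rho(e4)) = 2, coefficient -1/2; e12: (e12)^2 = +1, tr(M rho(e12)) = -16/3, coefficient -4/3. Every other blade of grade <= 2 projects to 0.
Answer: -9*e1 - 1/2*e4 - 4/3*e12


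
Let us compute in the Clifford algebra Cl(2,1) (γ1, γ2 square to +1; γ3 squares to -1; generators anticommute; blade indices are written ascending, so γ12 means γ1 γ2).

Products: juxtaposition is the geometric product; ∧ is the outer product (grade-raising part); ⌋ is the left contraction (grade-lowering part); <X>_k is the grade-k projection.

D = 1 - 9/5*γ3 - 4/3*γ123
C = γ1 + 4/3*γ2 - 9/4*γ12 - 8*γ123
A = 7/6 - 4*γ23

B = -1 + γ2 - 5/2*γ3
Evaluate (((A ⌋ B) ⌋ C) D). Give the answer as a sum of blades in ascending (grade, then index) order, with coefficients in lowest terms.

step 1: -7/6 + 7/6*γ2 - 35/12*γ3
step 2: 14/9 + 35/24*γ1 - 14/9*γ2 - 497/24*γ12 + 28/3*γ13 + 28/3*γ123
step 3: -98/9 + 2191/120*γ1 + 98/9*γ2 - 2737/90*γ3 - 469/120*γ12 + 1001/216*γ13 + 77/90*γ23 + 48097/1080*γ123
Answer: -98/9 + 2191/120*γ1 + 98/9*γ2 - 2737/90*γ3 - 469/120*γ12 + 1001/216*γ13 + 77/90*γ23 + 48097/1080*γ123


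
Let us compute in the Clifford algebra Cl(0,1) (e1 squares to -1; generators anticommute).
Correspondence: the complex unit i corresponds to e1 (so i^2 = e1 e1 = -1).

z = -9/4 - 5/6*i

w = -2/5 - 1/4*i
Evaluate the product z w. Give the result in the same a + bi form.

In blades: z = -9/4 - 5/6*e1, w = -2/5 - 1/4*e1.
Distribute z over w term by term (generator squares from the signature, products reordered to ascending indices): (-9/4)*w = 9/10 + 9/16*e1; (-5/6*e1)*w = -5/24 + 1/3*e1.
Sum: 83/120 + 43/48*e1; translating back through the correspondence:
Answer: 83/120 + 43/48*i


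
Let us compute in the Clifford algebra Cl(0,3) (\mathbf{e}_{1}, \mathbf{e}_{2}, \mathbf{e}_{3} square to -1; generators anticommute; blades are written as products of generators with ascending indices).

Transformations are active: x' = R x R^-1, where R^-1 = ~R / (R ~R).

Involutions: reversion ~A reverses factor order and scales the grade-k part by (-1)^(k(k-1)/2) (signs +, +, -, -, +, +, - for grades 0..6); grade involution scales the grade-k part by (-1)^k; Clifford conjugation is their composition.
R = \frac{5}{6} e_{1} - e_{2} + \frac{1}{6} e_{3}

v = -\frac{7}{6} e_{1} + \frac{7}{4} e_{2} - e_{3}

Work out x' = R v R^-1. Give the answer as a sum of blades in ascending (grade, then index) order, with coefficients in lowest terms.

~R = \frac{5}{6} e_{1} - e_{2} + \frac{1}{6} e_{3}, and R ~R = -\frac{31}{18}, so R^-1 = ~R / (-\frac{31}{18}).
R v = \frac{26}{9} + \frac{7}{24} e_{1} e_{2} - \frac{23}{36} e_{1} e_{3} + \frac{17}{24} e_{2} e_{3}
Answer: -\frac{101}{62} e_{1} + \frac{199}{124} e_{2} + \frac{41}{93} e_{3}


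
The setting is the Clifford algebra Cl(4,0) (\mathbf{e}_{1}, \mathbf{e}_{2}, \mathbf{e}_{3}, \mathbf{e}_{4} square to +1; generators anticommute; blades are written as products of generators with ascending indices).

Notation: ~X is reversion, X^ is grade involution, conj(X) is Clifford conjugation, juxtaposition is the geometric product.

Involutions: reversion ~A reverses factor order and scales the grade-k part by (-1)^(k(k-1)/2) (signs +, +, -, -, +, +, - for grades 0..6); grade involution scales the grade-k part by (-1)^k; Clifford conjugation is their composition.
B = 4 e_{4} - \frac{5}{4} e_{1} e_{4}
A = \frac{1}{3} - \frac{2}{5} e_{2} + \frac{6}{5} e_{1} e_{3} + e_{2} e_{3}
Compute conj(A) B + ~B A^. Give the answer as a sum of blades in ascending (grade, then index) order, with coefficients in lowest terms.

first term: \frac{4}{3} e_{4} - \frac{5}{12} e_{1} e_{4} + \frac{8}{5} e_{2} e_{4} - \frac{3}{2} e_{3} e_{4} + \frac{1}{2} e_{1} e_{2} e_{4} - \frac{24}{5} e_{1} e_{3} e_{4} - 4 e_{2} e_{3} e_{4} + \frac{5}{4} e_{1} e_{2} e_{3} e_{4}
second term: \frac{4}{3} e_{4} + \frac{5}{12} e_{1} e_{4} - \frac{8}{5} e_{2} e_{4} + \frac{3}{2} e_{3} e_{4} - \frac{1}{2} e_{1} e_{2} e_{4} + \frac{24}{5} e_{1} e_{3} e_{4} + 4 e_{2} e_{3} e_{4} + \frac{5}{4} e_{1} e_{2} e_{3} e_{4}
Answer: \frac{8}{3} e_{4} + \frac{5}{2} e_{1} e_{2} e_{3} e_{4}


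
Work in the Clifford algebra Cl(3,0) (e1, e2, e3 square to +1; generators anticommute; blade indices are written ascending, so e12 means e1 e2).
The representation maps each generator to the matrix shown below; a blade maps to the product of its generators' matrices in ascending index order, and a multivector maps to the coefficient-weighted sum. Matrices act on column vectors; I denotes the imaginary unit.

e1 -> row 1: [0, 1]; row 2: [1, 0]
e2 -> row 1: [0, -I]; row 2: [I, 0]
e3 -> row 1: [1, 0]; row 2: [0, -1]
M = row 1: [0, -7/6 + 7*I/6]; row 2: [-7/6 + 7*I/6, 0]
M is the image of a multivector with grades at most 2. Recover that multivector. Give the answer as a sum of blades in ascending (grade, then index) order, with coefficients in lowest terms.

Method: 1, rho(e1), rho(e2), rho(e3) form a trace-orthogonal basis of the 2x2 complex matrices (tr(X Y) = 2 if X = Y, else 0), so M = m0*1 + m1*rho(e1) + m2*rho(e2) + m3*rho(e3) with m0 = tr(M)/2 = 0, m1 = tr(M rho(e1))/2 = -7/6 + 7*I/6, m2 = tr(M rho(e2))/2 = 0, m3 = tr(M rho(e3))/2 = 0.
Multiplying table entries, the bivector images are rho(e12) = I*rho(e3), rho(e13) = -I*rho(e2), rho(e23) = I*rho(e1); with real blade coefficients the real parts of m0..m3 are the coefficients of 1, e1, e2, e3 and the imaginary parts give the bivectors (e23: Im m1, e13: -Im m2, e12: Im m3).
Answer: -7/6*e1 + 7/6*e23


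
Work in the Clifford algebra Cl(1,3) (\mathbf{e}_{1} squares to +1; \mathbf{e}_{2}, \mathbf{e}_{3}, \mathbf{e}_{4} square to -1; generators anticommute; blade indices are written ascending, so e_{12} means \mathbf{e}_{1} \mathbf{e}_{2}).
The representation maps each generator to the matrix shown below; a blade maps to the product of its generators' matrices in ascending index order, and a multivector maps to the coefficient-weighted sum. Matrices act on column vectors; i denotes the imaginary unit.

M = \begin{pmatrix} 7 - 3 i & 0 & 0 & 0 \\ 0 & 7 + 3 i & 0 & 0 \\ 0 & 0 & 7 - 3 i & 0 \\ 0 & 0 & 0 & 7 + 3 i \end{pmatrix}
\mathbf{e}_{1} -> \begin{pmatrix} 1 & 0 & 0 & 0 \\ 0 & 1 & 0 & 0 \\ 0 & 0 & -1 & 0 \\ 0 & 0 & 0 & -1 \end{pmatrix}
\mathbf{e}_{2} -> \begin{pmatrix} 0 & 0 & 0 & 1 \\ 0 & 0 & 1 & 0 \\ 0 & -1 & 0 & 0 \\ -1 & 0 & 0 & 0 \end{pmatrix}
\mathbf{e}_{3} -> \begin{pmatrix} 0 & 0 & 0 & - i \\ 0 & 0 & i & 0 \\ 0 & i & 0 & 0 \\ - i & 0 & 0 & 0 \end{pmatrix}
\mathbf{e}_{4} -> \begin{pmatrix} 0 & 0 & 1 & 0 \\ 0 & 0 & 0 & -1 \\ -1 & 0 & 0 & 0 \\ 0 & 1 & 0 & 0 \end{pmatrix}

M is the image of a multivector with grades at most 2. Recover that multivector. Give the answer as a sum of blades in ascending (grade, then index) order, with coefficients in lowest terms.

Method: the blade images are trace-orthogonal — tr(rho(e_A) rho(e_B)^-1) = 4 if A = B and 0 otherwise — and rho(e_A)^-1 = (e_A)^2 * rho(e_A) with (e_A)^2 = +1 or -1, so the coefficient of e_A in the preimage is (e_A)^2 * tr(M rho(e_A))/4.
Nonzero projections over blades of grade <= 2: 1: (1)^2 = +1, tr(M 1) = 28, coefficient 7; e_{23}: (e_{23})^2 = -1, tr(M rho(e_{23})) = -12, coefficient 3. Every other blade of grade <= 2 projects to 0.
Answer: 7 + 3 e_{23}


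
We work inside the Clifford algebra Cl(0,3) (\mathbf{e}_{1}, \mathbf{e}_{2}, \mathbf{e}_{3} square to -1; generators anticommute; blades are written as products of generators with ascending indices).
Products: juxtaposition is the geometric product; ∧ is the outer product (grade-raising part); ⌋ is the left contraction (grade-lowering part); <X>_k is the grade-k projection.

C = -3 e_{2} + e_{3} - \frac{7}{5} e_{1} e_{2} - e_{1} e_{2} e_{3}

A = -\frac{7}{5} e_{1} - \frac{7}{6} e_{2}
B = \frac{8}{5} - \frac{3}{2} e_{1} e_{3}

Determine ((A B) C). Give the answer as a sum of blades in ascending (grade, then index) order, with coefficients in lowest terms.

step 1: -\frac{56}{25} e_{1} - \frac{28}{15} e_{2} - \frac{21}{10} e_{3} - \frac{7}{4} e_{1} e_{2} e_{3}
step 2: -\frac{7}{4} + \frac{196}{75} e_{1} - \frac{392}{125} e_{2} - \frac{49}{20} e_{3} + \frac{637}{100} e_{1} e_{2} + \frac{1463}{300} e_{1} e_{3} - \frac{1561}{150} e_{2} e_{3} + \frac{147}{50} e_{1} e_{2} e_{3}
Answer: -\frac{7}{4} + \frac{196}{75} e_{1} - \frac{392}{125} e_{2} - \frac{49}{20} e_{3} + \frac{637}{100} e_{1} e_{2} + \frac{1463}{300} e_{1} e_{3} - \frac{1561}{150} e_{2} e_{3} + \frac{147}{50} e_{1} e_{2} e_{3}


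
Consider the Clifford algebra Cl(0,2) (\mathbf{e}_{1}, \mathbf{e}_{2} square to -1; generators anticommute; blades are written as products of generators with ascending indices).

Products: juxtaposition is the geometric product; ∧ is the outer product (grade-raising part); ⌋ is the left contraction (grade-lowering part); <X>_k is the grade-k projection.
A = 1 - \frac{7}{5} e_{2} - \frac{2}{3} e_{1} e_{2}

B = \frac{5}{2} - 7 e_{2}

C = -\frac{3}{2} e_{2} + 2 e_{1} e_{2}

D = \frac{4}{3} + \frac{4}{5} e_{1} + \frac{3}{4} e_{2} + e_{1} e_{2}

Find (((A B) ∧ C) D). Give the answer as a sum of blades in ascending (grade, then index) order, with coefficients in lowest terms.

step 1: -\frac{73}{10} - \frac{14}{3} e_{1} - \frac{21}{2} e_{2} - \frac{5}{3} e_{1} e_{2}
step 2: \frac{219}{20} e_{2} - \frac{38}{5} e_{1} e_{2}
step 3: -\frac{49}{80} + \frac{333}{20} e_{1} + \frac{213}{25} e_{2} - \frac{1417}{75} e_{1} e_{2}
Answer: -\frac{49}{80} + \frac{333}{20} e_{1} + \frac{213}{25} e_{2} - \frac{1417}{75} e_{1} e_{2}


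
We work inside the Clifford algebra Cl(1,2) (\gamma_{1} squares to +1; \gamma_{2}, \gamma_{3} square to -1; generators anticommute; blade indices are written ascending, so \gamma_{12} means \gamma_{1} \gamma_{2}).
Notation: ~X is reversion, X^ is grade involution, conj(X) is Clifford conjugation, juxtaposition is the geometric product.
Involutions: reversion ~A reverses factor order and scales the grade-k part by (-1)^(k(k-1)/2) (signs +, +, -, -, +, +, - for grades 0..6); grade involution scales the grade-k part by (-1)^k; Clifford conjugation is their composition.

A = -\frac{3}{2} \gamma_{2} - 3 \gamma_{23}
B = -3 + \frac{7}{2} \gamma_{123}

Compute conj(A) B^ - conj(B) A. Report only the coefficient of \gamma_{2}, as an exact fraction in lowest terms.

first term: \frac{21}{2} \gamma_{1} - \frac{9}{2} \gamma_{2} - \frac{21}{4} \gamma_{13} - 9 \gamma_{23}
second term: \frac{21}{2} \gamma_{1} + \frac{9}{2} \gamma_{2} - \frac{21}{4} \gamma_{13} + 9 \gamma_{23}
Answer: -9


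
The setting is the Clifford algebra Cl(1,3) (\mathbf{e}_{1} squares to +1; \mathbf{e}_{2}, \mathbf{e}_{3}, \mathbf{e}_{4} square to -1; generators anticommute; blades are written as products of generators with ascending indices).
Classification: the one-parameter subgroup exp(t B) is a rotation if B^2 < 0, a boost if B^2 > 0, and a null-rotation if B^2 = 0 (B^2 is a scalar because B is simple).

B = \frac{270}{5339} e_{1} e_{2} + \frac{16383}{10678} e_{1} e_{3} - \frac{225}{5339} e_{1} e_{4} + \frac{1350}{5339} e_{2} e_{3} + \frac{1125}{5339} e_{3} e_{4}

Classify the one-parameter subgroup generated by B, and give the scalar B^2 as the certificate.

B^2 term by term: the squares give (\frac{270}{5339})^2*(e_{1} e_{2})^2 + (\frac{16383}{10678})^2*(e_{1} e_{3})^2 + (-\frac{225}{5339})^2*(e_{1} e_{4})^2 + (\frac{1350}{5339})^2*(e_{2} e_{3})^2 + (\frac{1125}{5339})^2*(e_{3} e_{4})^2 = \frac{72900}{28504921}*(+1) + \frac{268402689}{114019684}*(+1) + \frac{50625}{28504921}*(+1) + \frac{1822500}{28504921}*(-1) + \frac{1265625}{28504921}*(-1) = \frac{9}{4} (each basis 2-blade squares to minus the product of its generators' squares); cross terms between blades sharing an index anticommute and cancel; the commuting (index-disjoint) pairs give grade-4 terms 2*c*c'*(blade product), which cancel blade by blade — e_{1} e_{2} e_{3} e_{4}: \frac{607500}{28504921} - \frac{607500}{28504921} = 0 — confirming B is simple. So B^2 = \frac{9}{4}.
Answer: boost, certificate B^2 = \frac{9}{4}. B^2 = \frac{9}{4} is basis-independent, so its sign is the whole story.


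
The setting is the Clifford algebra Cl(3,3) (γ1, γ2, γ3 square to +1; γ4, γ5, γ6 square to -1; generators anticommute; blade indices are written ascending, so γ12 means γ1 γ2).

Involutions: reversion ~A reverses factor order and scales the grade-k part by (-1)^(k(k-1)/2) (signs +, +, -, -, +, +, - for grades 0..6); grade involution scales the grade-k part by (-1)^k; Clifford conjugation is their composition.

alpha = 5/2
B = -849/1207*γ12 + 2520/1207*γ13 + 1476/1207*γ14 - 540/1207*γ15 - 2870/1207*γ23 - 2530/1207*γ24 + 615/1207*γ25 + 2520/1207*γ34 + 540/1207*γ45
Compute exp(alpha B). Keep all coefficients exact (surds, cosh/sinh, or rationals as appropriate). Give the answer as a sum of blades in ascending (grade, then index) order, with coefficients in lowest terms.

B^2 term by term: the squares give (-849/1207)^2*(γ12)^2 + (2520/1207)^2*(γ13)^2 + (1476/1207)^2*(γ14)^2 + (-540/1207)^2*(γ15)^2 + (-2870/1207)^2*(γ23)^2 + (-2530/1207)^2*(γ24)^2 + (615/1207)^2*(γ25)^2 + (2520/1207)^2*(γ34)^2 + (540/1207)^2*(γ45)^2 = 720801/1456849*(-1) + 6350400/1456849*(-1) + 2178576/1456849*(+1) + 291600/1456849*(+1) + 8236900/1456849*(-1) + 6400900/1456849*(+1) + 378225/1456849*(+1) + 6350400/1456849*(+1) + 291600/1456849*(-1) = 0 (each basis 2-blade squares to minus the product of its generators' squares); cross terms between blades sharing an index anticommute and cancel; the commuting (index-disjoint) pairs give grade-4 terms 2*c*c'*(blade product), which cancel blade by blade — γ1234: -4278960/1456849 + 12751200/1456849 - 8472240/1456849 = 0; γ1235: -3099600/1456849 + 3099600/1456849 = 0; γ1245: -916920/1456849 - 1815480/1456849 + 2732400/1456849 = 0; γ1345: 2721600/1456849 - 2721600/1456849 = 0; γ2345: -3099600/1456849 + 3099600/1456849 = 0 — confirming B is simple. So B^2 = 0.
B^2 = 0, and the exponential is exactly linear here: exp(alpha B) = 1 + alpha B (parabolic case).
Answer: 1 - 4245/2414*γ12 + 6300/1207*γ13 + 3690/1207*γ14 - 1350/1207*γ15 - 7175/1207*γ23 - 6325/1207*γ24 + 3075/2414*γ25 + 6300/1207*γ34 + 1350/1207*γ45


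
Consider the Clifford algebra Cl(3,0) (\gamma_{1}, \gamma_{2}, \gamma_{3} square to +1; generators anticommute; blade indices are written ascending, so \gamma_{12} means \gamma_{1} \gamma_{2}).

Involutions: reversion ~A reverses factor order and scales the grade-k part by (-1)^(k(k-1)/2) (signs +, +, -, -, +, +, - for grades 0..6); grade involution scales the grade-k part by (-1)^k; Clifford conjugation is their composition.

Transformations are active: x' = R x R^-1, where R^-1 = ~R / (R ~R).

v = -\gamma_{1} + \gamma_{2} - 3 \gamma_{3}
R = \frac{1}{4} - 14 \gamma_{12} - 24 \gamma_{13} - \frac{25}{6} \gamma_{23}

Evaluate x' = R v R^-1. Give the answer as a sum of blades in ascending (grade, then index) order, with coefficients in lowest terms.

~R = \frac{1}{4} + 14 \gamma_{12} + 24 \gamma_{13} + \frac{25}{6} \gamma_{23}, and R ~R = \frac{113677}{144}, so R^-1 = ~R / (\frac{113677}{144}).
R v = \frac{231}{4} \gamma_{1} - \frac{5}{4} \gamma_{2} - \frac{247}{12} \gamma_{3} + \frac{421}{6} \gamma_{123}
Answer: \frac{1085}{3667} \gamma_{1} + \frac{11975}{3667} \gamma_{2} + \frac{1827}{3667} \gamma_{3}


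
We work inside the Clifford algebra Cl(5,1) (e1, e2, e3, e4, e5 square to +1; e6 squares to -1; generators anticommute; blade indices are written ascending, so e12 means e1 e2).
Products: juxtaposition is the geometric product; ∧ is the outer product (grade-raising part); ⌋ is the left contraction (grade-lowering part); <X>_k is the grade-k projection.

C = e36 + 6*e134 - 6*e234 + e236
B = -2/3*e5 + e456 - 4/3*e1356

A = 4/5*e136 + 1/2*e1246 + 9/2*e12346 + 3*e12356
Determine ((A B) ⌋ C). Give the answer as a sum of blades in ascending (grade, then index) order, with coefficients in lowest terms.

step 1: -4*e2 + 16/15*e5 - 1/2*e125 - 6*e245 + 3*e1234 - 9/2*e1235 + 2*e1236 - 4/5*e1345 + 8/15*e1356 + 2/3*e2345 + 1/3*e12456 + 3*e123456
step 2: 24*e34 - 4*e36
Answer: 24*e34 - 4*e36


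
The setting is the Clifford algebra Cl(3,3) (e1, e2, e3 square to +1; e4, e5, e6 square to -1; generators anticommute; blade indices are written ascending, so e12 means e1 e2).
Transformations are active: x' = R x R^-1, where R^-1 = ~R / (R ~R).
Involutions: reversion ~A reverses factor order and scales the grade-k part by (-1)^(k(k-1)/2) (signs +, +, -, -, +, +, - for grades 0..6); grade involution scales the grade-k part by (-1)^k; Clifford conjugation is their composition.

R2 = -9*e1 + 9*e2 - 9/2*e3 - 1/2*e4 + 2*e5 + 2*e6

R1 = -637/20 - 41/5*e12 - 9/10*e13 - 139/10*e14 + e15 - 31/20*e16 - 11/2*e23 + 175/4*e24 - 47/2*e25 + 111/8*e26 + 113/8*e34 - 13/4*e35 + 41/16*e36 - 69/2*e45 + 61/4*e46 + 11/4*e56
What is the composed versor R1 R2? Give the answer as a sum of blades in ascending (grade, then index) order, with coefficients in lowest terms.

Distribute over the terms of R2 (each basis-blade product reordered to ascending indices, repeated generators contracted through their squares):
R1 (-9*e1) = 5733/20*e1 - 369/5*e2 - 81/10*e3 - 1251/10*e4 + 9*e5 - 279/20*e6 + 99/2*e123 - 1575/4*e124 + 423/2*e125 - 999/8*e126 - 1017/8*e134 + 117/4*e135 - 369/16*e136 + 621/2*e145 - 549/4*e146 - 99/4*e156
R1 (9*e2) = -369/5*e1 - 5733/20*e2 + 99/2*e3 - 1575/4*e4 + 423/2*e5 - 999/8*e6 + 81/10*e123 + 1251/10*e124 - 9*e125 + 279/20*e126 + 1017/8*e234 - 117/4*e235 + 369/16*e236 - 621/2*e245 + 549/4*e246 + 99/4*e256
R1 (-9/2*e3) = 81/20*e1 + 99/4*e2 + 5733/40*e3 + 1017/16*e4 - 117/8*e5 + 369/32*e6 + 369/10*e123 - 1251/20*e134 + 9/2*e135 - 279/40*e136 + 1575/8*e234 - 423/4*e235 + 999/16*e236 + 621/4*e345 - 549/8*e346 - 99/8*e356
R1 (-1/2*e4) = -139/20*e1 + 175/8*e2 + 113/16*e3 + 637/40*e4 + 69/4*e5 - 61/8*e6 + 41/10*e124 + 9/20*e134 + 1/2*e145 - 31/40*e146 + 11/4*e234 - 47/4*e245 + 111/16*e246 - 13/8*e345 + 41/32*e346 - 11/8*e456
R1 (2*e5) = -2*e1 + 47*e2 + 13/2*e3 + 69*e4 - 637/10*e5 + 11/2*e6 - 82/5*e125 - 9/5*e135 - 139/5*e145 + 31/10*e156 - 11*e235 + 175/2*e245 - 111/4*e256 + 113/4*e345 - 41/8*e356 - 61/2*e456
R1 (2*e6) = 31/10*e1 - 111/4*e2 - 41/8*e3 - 61/2*e4 - 11/2*e5 - 637/10*e6 - 82/5*e126 - 9/5*e136 - 139/5*e146 + 2*e156 - 11*e236 + 175/2*e246 - 47*e256 + 113/4*e346 - 13/2*e356 - 69*e456
Summing the partial products and collecting blades:
Answer: 4221/20*e1 - 11783/40*e2 + 15453/80*e3 - 32069/80*e4 + 6157/40*e5 - 30899/160*e6 + 189/2*e123 - 5291/20*e124 + 1861/10*e125 - 5093/40*e126 - 7569/40*e134 + 639/20*e135 - 2547/80*e136 + 1416/5*e145 - 6633/40*e146 - 393/20*e156 + 1307/4*e234 - 146*e235 + 149/2*e236 - 939/4*e245 + 3707/16*e246 - 50*e256 + 1455/8*e345 - 1251/32*e346 - 24*e356 - 807/8*e456
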